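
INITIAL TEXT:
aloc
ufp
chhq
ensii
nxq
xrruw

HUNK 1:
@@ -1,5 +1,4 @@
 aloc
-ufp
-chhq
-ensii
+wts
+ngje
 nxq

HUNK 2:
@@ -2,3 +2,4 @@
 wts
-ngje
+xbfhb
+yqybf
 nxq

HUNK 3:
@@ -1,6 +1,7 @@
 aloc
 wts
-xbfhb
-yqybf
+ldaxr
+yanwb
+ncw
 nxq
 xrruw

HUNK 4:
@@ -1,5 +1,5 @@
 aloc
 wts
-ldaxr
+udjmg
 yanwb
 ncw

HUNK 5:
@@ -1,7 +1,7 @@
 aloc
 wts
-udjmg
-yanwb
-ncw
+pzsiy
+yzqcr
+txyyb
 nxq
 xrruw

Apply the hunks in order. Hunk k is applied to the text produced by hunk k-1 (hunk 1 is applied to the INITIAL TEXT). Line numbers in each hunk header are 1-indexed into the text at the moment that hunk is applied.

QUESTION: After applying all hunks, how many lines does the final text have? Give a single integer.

Hunk 1: at line 1 remove [ufp,chhq,ensii] add [wts,ngje] -> 5 lines: aloc wts ngje nxq xrruw
Hunk 2: at line 2 remove [ngje] add [xbfhb,yqybf] -> 6 lines: aloc wts xbfhb yqybf nxq xrruw
Hunk 3: at line 1 remove [xbfhb,yqybf] add [ldaxr,yanwb,ncw] -> 7 lines: aloc wts ldaxr yanwb ncw nxq xrruw
Hunk 4: at line 1 remove [ldaxr] add [udjmg] -> 7 lines: aloc wts udjmg yanwb ncw nxq xrruw
Hunk 5: at line 1 remove [udjmg,yanwb,ncw] add [pzsiy,yzqcr,txyyb] -> 7 lines: aloc wts pzsiy yzqcr txyyb nxq xrruw
Final line count: 7

Answer: 7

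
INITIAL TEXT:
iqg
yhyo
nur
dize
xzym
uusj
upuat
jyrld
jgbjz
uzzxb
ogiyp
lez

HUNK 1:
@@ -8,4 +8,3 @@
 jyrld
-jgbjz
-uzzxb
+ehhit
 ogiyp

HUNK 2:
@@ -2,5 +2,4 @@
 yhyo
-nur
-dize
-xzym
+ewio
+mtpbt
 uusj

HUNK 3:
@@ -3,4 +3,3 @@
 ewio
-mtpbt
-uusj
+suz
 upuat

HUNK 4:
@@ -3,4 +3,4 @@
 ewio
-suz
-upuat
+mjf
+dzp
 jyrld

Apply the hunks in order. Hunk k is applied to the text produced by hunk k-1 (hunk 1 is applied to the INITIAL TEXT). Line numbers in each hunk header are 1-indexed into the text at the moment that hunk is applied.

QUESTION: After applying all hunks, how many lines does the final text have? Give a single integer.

Hunk 1: at line 8 remove [jgbjz,uzzxb] add [ehhit] -> 11 lines: iqg yhyo nur dize xzym uusj upuat jyrld ehhit ogiyp lez
Hunk 2: at line 2 remove [nur,dize,xzym] add [ewio,mtpbt] -> 10 lines: iqg yhyo ewio mtpbt uusj upuat jyrld ehhit ogiyp lez
Hunk 3: at line 3 remove [mtpbt,uusj] add [suz] -> 9 lines: iqg yhyo ewio suz upuat jyrld ehhit ogiyp lez
Hunk 4: at line 3 remove [suz,upuat] add [mjf,dzp] -> 9 lines: iqg yhyo ewio mjf dzp jyrld ehhit ogiyp lez
Final line count: 9

Answer: 9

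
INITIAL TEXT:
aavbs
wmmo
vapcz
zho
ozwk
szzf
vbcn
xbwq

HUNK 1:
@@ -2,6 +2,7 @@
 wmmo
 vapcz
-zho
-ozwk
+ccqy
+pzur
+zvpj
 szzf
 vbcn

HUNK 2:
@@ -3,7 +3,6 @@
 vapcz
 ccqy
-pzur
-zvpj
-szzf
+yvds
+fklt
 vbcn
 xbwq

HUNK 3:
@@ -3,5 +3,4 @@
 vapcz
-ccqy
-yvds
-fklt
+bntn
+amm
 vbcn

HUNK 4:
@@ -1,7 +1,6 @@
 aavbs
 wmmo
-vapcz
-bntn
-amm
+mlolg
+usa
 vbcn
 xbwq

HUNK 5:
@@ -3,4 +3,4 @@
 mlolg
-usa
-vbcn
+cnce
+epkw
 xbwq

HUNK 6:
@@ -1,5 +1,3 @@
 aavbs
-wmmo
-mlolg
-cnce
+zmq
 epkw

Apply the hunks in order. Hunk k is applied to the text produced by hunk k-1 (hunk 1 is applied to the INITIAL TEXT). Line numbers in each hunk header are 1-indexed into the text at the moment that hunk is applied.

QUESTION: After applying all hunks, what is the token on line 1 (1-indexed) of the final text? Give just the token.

Answer: aavbs

Derivation:
Hunk 1: at line 2 remove [zho,ozwk] add [ccqy,pzur,zvpj] -> 9 lines: aavbs wmmo vapcz ccqy pzur zvpj szzf vbcn xbwq
Hunk 2: at line 3 remove [pzur,zvpj,szzf] add [yvds,fklt] -> 8 lines: aavbs wmmo vapcz ccqy yvds fklt vbcn xbwq
Hunk 3: at line 3 remove [ccqy,yvds,fklt] add [bntn,amm] -> 7 lines: aavbs wmmo vapcz bntn amm vbcn xbwq
Hunk 4: at line 1 remove [vapcz,bntn,amm] add [mlolg,usa] -> 6 lines: aavbs wmmo mlolg usa vbcn xbwq
Hunk 5: at line 3 remove [usa,vbcn] add [cnce,epkw] -> 6 lines: aavbs wmmo mlolg cnce epkw xbwq
Hunk 6: at line 1 remove [wmmo,mlolg,cnce] add [zmq] -> 4 lines: aavbs zmq epkw xbwq
Final line 1: aavbs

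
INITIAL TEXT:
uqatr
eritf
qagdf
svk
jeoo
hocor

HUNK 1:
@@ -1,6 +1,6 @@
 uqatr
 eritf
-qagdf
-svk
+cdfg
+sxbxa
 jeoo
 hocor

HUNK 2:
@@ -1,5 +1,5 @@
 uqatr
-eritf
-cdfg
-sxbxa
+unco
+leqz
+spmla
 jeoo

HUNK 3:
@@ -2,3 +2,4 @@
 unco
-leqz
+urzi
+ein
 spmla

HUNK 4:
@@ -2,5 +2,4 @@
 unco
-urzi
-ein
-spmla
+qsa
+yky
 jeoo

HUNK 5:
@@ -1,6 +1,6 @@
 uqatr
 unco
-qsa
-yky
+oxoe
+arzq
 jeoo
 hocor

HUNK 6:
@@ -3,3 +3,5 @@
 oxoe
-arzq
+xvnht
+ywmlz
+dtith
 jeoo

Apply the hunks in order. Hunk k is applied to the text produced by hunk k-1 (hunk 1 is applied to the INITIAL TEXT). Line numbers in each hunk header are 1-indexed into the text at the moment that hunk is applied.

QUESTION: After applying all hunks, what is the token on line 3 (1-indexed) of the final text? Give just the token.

Answer: oxoe

Derivation:
Hunk 1: at line 1 remove [qagdf,svk] add [cdfg,sxbxa] -> 6 lines: uqatr eritf cdfg sxbxa jeoo hocor
Hunk 2: at line 1 remove [eritf,cdfg,sxbxa] add [unco,leqz,spmla] -> 6 lines: uqatr unco leqz spmla jeoo hocor
Hunk 3: at line 2 remove [leqz] add [urzi,ein] -> 7 lines: uqatr unco urzi ein spmla jeoo hocor
Hunk 4: at line 2 remove [urzi,ein,spmla] add [qsa,yky] -> 6 lines: uqatr unco qsa yky jeoo hocor
Hunk 5: at line 1 remove [qsa,yky] add [oxoe,arzq] -> 6 lines: uqatr unco oxoe arzq jeoo hocor
Hunk 6: at line 3 remove [arzq] add [xvnht,ywmlz,dtith] -> 8 lines: uqatr unco oxoe xvnht ywmlz dtith jeoo hocor
Final line 3: oxoe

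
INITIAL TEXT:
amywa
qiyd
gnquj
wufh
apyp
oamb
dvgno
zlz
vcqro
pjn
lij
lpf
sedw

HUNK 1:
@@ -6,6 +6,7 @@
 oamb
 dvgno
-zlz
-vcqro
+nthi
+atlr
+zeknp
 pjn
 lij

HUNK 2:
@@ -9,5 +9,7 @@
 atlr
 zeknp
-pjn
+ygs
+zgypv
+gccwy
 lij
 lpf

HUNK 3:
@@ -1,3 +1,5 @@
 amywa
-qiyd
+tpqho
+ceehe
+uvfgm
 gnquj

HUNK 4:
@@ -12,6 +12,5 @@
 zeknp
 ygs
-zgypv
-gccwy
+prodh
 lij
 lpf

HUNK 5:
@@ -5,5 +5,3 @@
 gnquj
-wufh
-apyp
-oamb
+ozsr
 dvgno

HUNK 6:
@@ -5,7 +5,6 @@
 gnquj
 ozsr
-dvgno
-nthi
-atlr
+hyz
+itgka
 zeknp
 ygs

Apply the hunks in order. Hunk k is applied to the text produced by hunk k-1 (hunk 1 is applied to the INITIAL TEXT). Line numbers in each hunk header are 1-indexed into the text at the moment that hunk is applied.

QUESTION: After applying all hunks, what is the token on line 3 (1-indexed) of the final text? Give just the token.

Hunk 1: at line 6 remove [zlz,vcqro] add [nthi,atlr,zeknp] -> 14 lines: amywa qiyd gnquj wufh apyp oamb dvgno nthi atlr zeknp pjn lij lpf sedw
Hunk 2: at line 9 remove [pjn] add [ygs,zgypv,gccwy] -> 16 lines: amywa qiyd gnquj wufh apyp oamb dvgno nthi atlr zeknp ygs zgypv gccwy lij lpf sedw
Hunk 3: at line 1 remove [qiyd] add [tpqho,ceehe,uvfgm] -> 18 lines: amywa tpqho ceehe uvfgm gnquj wufh apyp oamb dvgno nthi atlr zeknp ygs zgypv gccwy lij lpf sedw
Hunk 4: at line 12 remove [zgypv,gccwy] add [prodh] -> 17 lines: amywa tpqho ceehe uvfgm gnquj wufh apyp oamb dvgno nthi atlr zeknp ygs prodh lij lpf sedw
Hunk 5: at line 5 remove [wufh,apyp,oamb] add [ozsr] -> 15 lines: amywa tpqho ceehe uvfgm gnquj ozsr dvgno nthi atlr zeknp ygs prodh lij lpf sedw
Hunk 6: at line 5 remove [dvgno,nthi,atlr] add [hyz,itgka] -> 14 lines: amywa tpqho ceehe uvfgm gnquj ozsr hyz itgka zeknp ygs prodh lij lpf sedw
Final line 3: ceehe

Answer: ceehe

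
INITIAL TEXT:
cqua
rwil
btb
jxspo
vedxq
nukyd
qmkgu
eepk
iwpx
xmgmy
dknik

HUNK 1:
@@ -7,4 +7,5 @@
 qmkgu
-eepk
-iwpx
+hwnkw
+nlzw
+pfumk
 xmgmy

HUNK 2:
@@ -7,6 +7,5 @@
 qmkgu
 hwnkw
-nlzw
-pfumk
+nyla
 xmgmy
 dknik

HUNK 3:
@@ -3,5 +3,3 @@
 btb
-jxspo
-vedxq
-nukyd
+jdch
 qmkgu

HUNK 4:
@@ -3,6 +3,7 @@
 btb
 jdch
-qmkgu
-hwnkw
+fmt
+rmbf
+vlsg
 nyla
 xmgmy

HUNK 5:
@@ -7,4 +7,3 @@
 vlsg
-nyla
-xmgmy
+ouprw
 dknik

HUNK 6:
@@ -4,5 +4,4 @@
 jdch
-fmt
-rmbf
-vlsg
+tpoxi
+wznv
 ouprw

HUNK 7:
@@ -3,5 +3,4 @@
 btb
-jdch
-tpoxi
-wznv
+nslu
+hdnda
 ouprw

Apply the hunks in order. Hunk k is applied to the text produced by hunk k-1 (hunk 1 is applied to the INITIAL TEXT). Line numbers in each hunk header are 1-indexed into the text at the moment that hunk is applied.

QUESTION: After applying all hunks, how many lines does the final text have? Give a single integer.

Answer: 7

Derivation:
Hunk 1: at line 7 remove [eepk,iwpx] add [hwnkw,nlzw,pfumk] -> 12 lines: cqua rwil btb jxspo vedxq nukyd qmkgu hwnkw nlzw pfumk xmgmy dknik
Hunk 2: at line 7 remove [nlzw,pfumk] add [nyla] -> 11 lines: cqua rwil btb jxspo vedxq nukyd qmkgu hwnkw nyla xmgmy dknik
Hunk 3: at line 3 remove [jxspo,vedxq,nukyd] add [jdch] -> 9 lines: cqua rwil btb jdch qmkgu hwnkw nyla xmgmy dknik
Hunk 4: at line 3 remove [qmkgu,hwnkw] add [fmt,rmbf,vlsg] -> 10 lines: cqua rwil btb jdch fmt rmbf vlsg nyla xmgmy dknik
Hunk 5: at line 7 remove [nyla,xmgmy] add [ouprw] -> 9 lines: cqua rwil btb jdch fmt rmbf vlsg ouprw dknik
Hunk 6: at line 4 remove [fmt,rmbf,vlsg] add [tpoxi,wznv] -> 8 lines: cqua rwil btb jdch tpoxi wznv ouprw dknik
Hunk 7: at line 3 remove [jdch,tpoxi,wznv] add [nslu,hdnda] -> 7 lines: cqua rwil btb nslu hdnda ouprw dknik
Final line count: 7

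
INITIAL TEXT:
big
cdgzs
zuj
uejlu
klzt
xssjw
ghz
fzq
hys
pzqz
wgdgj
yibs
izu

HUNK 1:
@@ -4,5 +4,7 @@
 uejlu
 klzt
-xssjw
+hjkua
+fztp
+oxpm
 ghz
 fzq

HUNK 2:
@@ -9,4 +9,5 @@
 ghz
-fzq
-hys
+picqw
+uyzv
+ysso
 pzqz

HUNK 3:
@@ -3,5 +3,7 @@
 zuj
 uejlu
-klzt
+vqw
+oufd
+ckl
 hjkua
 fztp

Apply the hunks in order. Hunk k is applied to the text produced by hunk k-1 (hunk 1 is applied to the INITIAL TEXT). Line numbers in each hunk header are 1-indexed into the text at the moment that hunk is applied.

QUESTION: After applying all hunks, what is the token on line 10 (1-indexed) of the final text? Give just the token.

Answer: oxpm

Derivation:
Hunk 1: at line 4 remove [xssjw] add [hjkua,fztp,oxpm] -> 15 lines: big cdgzs zuj uejlu klzt hjkua fztp oxpm ghz fzq hys pzqz wgdgj yibs izu
Hunk 2: at line 9 remove [fzq,hys] add [picqw,uyzv,ysso] -> 16 lines: big cdgzs zuj uejlu klzt hjkua fztp oxpm ghz picqw uyzv ysso pzqz wgdgj yibs izu
Hunk 3: at line 3 remove [klzt] add [vqw,oufd,ckl] -> 18 lines: big cdgzs zuj uejlu vqw oufd ckl hjkua fztp oxpm ghz picqw uyzv ysso pzqz wgdgj yibs izu
Final line 10: oxpm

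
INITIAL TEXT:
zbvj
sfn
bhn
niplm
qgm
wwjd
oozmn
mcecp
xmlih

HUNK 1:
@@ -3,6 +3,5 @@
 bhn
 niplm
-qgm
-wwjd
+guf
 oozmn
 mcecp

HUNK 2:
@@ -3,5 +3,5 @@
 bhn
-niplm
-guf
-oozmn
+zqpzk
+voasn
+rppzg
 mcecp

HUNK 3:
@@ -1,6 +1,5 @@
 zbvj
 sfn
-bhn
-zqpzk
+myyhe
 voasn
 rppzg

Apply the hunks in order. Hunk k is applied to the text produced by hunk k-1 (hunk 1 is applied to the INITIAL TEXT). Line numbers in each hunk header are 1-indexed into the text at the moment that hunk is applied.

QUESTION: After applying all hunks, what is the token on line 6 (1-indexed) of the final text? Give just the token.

Answer: mcecp

Derivation:
Hunk 1: at line 3 remove [qgm,wwjd] add [guf] -> 8 lines: zbvj sfn bhn niplm guf oozmn mcecp xmlih
Hunk 2: at line 3 remove [niplm,guf,oozmn] add [zqpzk,voasn,rppzg] -> 8 lines: zbvj sfn bhn zqpzk voasn rppzg mcecp xmlih
Hunk 3: at line 1 remove [bhn,zqpzk] add [myyhe] -> 7 lines: zbvj sfn myyhe voasn rppzg mcecp xmlih
Final line 6: mcecp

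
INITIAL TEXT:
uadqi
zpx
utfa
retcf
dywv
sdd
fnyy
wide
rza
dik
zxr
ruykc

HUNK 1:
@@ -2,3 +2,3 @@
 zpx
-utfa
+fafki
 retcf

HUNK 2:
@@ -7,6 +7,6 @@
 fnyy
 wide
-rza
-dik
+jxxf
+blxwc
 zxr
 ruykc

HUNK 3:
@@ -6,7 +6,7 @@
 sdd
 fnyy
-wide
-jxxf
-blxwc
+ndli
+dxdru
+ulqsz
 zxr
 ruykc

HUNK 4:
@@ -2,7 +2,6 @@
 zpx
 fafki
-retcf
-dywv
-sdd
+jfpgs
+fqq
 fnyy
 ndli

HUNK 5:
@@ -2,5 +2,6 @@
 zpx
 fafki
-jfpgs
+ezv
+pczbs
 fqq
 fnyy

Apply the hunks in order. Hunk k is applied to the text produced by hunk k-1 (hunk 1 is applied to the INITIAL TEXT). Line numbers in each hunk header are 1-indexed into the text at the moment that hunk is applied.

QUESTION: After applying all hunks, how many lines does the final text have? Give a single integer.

Hunk 1: at line 2 remove [utfa] add [fafki] -> 12 lines: uadqi zpx fafki retcf dywv sdd fnyy wide rza dik zxr ruykc
Hunk 2: at line 7 remove [rza,dik] add [jxxf,blxwc] -> 12 lines: uadqi zpx fafki retcf dywv sdd fnyy wide jxxf blxwc zxr ruykc
Hunk 3: at line 6 remove [wide,jxxf,blxwc] add [ndli,dxdru,ulqsz] -> 12 lines: uadqi zpx fafki retcf dywv sdd fnyy ndli dxdru ulqsz zxr ruykc
Hunk 4: at line 2 remove [retcf,dywv,sdd] add [jfpgs,fqq] -> 11 lines: uadqi zpx fafki jfpgs fqq fnyy ndli dxdru ulqsz zxr ruykc
Hunk 5: at line 2 remove [jfpgs] add [ezv,pczbs] -> 12 lines: uadqi zpx fafki ezv pczbs fqq fnyy ndli dxdru ulqsz zxr ruykc
Final line count: 12

Answer: 12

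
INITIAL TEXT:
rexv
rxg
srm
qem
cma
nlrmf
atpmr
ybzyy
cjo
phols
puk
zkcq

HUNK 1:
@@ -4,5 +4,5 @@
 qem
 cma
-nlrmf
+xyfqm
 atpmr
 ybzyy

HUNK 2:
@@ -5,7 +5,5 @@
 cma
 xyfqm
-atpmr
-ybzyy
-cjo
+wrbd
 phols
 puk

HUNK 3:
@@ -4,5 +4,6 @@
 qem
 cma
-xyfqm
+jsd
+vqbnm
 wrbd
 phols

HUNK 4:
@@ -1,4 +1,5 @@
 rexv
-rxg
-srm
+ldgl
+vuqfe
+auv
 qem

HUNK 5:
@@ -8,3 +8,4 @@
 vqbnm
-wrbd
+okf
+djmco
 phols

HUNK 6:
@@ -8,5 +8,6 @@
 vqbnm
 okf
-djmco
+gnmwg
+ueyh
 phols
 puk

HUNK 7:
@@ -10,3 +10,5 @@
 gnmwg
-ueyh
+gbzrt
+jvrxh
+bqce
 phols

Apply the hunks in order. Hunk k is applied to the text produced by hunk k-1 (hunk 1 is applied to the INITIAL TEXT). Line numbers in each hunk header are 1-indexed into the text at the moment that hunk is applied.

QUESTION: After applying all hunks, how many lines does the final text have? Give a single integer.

Hunk 1: at line 4 remove [nlrmf] add [xyfqm] -> 12 lines: rexv rxg srm qem cma xyfqm atpmr ybzyy cjo phols puk zkcq
Hunk 2: at line 5 remove [atpmr,ybzyy,cjo] add [wrbd] -> 10 lines: rexv rxg srm qem cma xyfqm wrbd phols puk zkcq
Hunk 3: at line 4 remove [xyfqm] add [jsd,vqbnm] -> 11 lines: rexv rxg srm qem cma jsd vqbnm wrbd phols puk zkcq
Hunk 4: at line 1 remove [rxg,srm] add [ldgl,vuqfe,auv] -> 12 lines: rexv ldgl vuqfe auv qem cma jsd vqbnm wrbd phols puk zkcq
Hunk 5: at line 8 remove [wrbd] add [okf,djmco] -> 13 lines: rexv ldgl vuqfe auv qem cma jsd vqbnm okf djmco phols puk zkcq
Hunk 6: at line 8 remove [djmco] add [gnmwg,ueyh] -> 14 lines: rexv ldgl vuqfe auv qem cma jsd vqbnm okf gnmwg ueyh phols puk zkcq
Hunk 7: at line 10 remove [ueyh] add [gbzrt,jvrxh,bqce] -> 16 lines: rexv ldgl vuqfe auv qem cma jsd vqbnm okf gnmwg gbzrt jvrxh bqce phols puk zkcq
Final line count: 16

Answer: 16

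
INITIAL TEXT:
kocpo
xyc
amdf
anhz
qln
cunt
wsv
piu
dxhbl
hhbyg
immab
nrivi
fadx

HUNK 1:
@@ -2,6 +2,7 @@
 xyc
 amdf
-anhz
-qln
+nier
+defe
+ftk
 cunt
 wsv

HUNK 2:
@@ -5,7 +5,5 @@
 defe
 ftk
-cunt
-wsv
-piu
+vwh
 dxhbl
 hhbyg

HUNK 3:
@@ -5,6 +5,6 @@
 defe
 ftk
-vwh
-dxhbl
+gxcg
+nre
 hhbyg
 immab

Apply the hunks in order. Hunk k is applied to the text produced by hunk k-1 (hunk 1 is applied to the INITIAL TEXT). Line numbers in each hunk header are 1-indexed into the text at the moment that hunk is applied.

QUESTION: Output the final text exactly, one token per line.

Answer: kocpo
xyc
amdf
nier
defe
ftk
gxcg
nre
hhbyg
immab
nrivi
fadx

Derivation:
Hunk 1: at line 2 remove [anhz,qln] add [nier,defe,ftk] -> 14 lines: kocpo xyc amdf nier defe ftk cunt wsv piu dxhbl hhbyg immab nrivi fadx
Hunk 2: at line 5 remove [cunt,wsv,piu] add [vwh] -> 12 lines: kocpo xyc amdf nier defe ftk vwh dxhbl hhbyg immab nrivi fadx
Hunk 3: at line 5 remove [vwh,dxhbl] add [gxcg,nre] -> 12 lines: kocpo xyc amdf nier defe ftk gxcg nre hhbyg immab nrivi fadx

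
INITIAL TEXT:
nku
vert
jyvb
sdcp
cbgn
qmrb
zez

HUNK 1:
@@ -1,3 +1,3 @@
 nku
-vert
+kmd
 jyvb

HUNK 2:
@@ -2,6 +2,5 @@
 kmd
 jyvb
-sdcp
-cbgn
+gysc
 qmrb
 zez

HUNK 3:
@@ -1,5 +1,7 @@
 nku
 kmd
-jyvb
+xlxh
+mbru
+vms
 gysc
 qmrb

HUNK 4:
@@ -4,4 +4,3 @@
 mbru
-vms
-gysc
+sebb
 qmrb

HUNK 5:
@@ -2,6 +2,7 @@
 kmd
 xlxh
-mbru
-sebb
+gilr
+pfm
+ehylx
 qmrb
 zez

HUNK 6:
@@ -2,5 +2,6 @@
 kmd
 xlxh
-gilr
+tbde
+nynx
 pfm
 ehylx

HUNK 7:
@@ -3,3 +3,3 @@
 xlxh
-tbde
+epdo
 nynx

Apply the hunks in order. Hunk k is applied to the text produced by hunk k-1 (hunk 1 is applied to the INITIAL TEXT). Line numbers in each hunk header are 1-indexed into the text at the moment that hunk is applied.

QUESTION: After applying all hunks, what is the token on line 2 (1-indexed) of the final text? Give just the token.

Hunk 1: at line 1 remove [vert] add [kmd] -> 7 lines: nku kmd jyvb sdcp cbgn qmrb zez
Hunk 2: at line 2 remove [sdcp,cbgn] add [gysc] -> 6 lines: nku kmd jyvb gysc qmrb zez
Hunk 3: at line 1 remove [jyvb] add [xlxh,mbru,vms] -> 8 lines: nku kmd xlxh mbru vms gysc qmrb zez
Hunk 4: at line 4 remove [vms,gysc] add [sebb] -> 7 lines: nku kmd xlxh mbru sebb qmrb zez
Hunk 5: at line 2 remove [mbru,sebb] add [gilr,pfm,ehylx] -> 8 lines: nku kmd xlxh gilr pfm ehylx qmrb zez
Hunk 6: at line 2 remove [gilr] add [tbde,nynx] -> 9 lines: nku kmd xlxh tbde nynx pfm ehylx qmrb zez
Hunk 7: at line 3 remove [tbde] add [epdo] -> 9 lines: nku kmd xlxh epdo nynx pfm ehylx qmrb zez
Final line 2: kmd

Answer: kmd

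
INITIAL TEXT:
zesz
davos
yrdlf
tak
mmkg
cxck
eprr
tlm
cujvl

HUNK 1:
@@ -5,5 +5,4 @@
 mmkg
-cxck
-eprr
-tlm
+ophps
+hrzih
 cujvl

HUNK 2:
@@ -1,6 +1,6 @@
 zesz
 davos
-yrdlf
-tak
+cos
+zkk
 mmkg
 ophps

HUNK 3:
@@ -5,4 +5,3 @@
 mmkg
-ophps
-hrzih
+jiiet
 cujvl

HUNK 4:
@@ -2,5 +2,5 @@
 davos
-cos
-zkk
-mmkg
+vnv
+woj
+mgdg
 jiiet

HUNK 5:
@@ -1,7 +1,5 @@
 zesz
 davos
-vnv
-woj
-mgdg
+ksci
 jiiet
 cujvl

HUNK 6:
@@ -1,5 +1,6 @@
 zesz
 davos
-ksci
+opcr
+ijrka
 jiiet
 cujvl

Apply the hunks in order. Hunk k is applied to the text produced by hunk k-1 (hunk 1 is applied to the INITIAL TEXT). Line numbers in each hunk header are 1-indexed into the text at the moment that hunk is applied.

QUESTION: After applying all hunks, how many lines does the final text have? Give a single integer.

Answer: 6

Derivation:
Hunk 1: at line 5 remove [cxck,eprr,tlm] add [ophps,hrzih] -> 8 lines: zesz davos yrdlf tak mmkg ophps hrzih cujvl
Hunk 2: at line 1 remove [yrdlf,tak] add [cos,zkk] -> 8 lines: zesz davos cos zkk mmkg ophps hrzih cujvl
Hunk 3: at line 5 remove [ophps,hrzih] add [jiiet] -> 7 lines: zesz davos cos zkk mmkg jiiet cujvl
Hunk 4: at line 2 remove [cos,zkk,mmkg] add [vnv,woj,mgdg] -> 7 lines: zesz davos vnv woj mgdg jiiet cujvl
Hunk 5: at line 1 remove [vnv,woj,mgdg] add [ksci] -> 5 lines: zesz davos ksci jiiet cujvl
Hunk 6: at line 1 remove [ksci] add [opcr,ijrka] -> 6 lines: zesz davos opcr ijrka jiiet cujvl
Final line count: 6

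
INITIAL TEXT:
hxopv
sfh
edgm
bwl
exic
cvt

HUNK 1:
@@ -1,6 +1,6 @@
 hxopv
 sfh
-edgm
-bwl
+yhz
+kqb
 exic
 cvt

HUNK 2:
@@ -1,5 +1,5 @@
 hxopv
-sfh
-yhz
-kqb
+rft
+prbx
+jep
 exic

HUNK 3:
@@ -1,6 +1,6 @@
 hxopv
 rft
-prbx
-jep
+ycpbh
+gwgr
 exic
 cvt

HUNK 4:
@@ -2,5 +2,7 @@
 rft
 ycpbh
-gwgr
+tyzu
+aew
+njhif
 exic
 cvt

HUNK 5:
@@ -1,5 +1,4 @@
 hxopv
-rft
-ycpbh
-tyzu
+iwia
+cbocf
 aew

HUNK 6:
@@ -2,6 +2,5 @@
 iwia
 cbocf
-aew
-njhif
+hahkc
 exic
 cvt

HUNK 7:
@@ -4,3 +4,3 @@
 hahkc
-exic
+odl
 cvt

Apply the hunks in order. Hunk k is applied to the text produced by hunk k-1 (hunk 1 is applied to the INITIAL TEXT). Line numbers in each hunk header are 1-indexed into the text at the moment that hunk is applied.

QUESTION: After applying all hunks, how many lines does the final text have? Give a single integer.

Hunk 1: at line 1 remove [edgm,bwl] add [yhz,kqb] -> 6 lines: hxopv sfh yhz kqb exic cvt
Hunk 2: at line 1 remove [sfh,yhz,kqb] add [rft,prbx,jep] -> 6 lines: hxopv rft prbx jep exic cvt
Hunk 3: at line 1 remove [prbx,jep] add [ycpbh,gwgr] -> 6 lines: hxopv rft ycpbh gwgr exic cvt
Hunk 4: at line 2 remove [gwgr] add [tyzu,aew,njhif] -> 8 lines: hxopv rft ycpbh tyzu aew njhif exic cvt
Hunk 5: at line 1 remove [rft,ycpbh,tyzu] add [iwia,cbocf] -> 7 lines: hxopv iwia cbocf aew njhif exic cvt
Hunk 6: at line 2 remove [aew,njhif] add [hahkc] -> 6 lines: hxopv iwia cbocf hahkc exic cvt
Hunk 7: at line 4 remove [exic] add [odl] -> 6 lines: hxopv iwia cbocf hahkc odl cvt
Final line count: 6

Answer: 6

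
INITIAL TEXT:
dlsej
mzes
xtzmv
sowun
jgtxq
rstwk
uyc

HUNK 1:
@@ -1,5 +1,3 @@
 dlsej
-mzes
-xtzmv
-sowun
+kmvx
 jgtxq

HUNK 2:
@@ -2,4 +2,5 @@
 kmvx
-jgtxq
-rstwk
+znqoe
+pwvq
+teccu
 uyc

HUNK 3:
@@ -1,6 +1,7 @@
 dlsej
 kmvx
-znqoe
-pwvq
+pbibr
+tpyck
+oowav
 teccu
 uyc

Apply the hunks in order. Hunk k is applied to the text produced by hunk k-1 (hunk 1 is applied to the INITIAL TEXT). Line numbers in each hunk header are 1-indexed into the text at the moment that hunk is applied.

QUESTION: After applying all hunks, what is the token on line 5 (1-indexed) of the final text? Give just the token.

Answer: oowav

Derivation:
Hunk 1: at line 1 remove [mzes,xtzmv,sowun] add [kmvx] -> 5 lines: dlsej kmvx jgtxq rstwk uyc
Hunk 2: at line 2 remove [jgtxq,rstwk] add [znqoe,pwvq,teccu] -> 6 lines: dlsej kmvx znqoe pwvq teccu uyc
Hunk 3: at line 1 remove [znqoe,pwvq] add [pbibr,tpyck,oowav] -> 7 lines: dlsej kmvx pbibr tpyck oowav teccu uyc
Final line 5: oowav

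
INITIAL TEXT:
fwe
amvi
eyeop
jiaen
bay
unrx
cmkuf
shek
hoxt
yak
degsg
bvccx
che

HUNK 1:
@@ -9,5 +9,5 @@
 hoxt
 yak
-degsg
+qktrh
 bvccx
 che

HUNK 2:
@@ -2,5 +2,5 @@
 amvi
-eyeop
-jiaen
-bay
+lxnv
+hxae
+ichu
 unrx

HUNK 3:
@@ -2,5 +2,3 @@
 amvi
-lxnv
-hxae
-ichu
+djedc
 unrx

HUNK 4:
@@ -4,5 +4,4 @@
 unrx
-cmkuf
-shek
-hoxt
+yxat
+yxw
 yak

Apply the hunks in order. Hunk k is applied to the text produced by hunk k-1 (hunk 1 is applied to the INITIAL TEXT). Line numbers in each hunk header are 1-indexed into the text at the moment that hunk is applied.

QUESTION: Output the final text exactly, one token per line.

Hunk 1: at line 9 remove [degsg] add [qktrh] -> 13 lines: fwe amvi eyeop jiaen bay unrx cmkuf shek hoxt yak qktrh bvccx che
Hunk 2: at line 2 remove [eyeop,jiaen,bay] add [lxnv,hxae,ichu] -> 13 lines: fwe amvi lxnv hxae ichu unrx cmkuf shek hoxt yak qktrh bvccx che
Hunk 3: at line 2 remove [lxnv,hxae,ichu] add [djedc] -> 11 lines: fwe amvi djedc unrx cmkuf shek hoxt yak qktrh bvccx che
Hunk 4: at line 4 remove [cmkuf,shek,hoxt] add [yxat,yxw] -> 10 lines: fwe amvi djedc unrx yxat yxw yak qktrh bvccx che

Answer: fwe
amvi
djedc
unrx
yxat
yxw
yak
qktrh
bvccx
che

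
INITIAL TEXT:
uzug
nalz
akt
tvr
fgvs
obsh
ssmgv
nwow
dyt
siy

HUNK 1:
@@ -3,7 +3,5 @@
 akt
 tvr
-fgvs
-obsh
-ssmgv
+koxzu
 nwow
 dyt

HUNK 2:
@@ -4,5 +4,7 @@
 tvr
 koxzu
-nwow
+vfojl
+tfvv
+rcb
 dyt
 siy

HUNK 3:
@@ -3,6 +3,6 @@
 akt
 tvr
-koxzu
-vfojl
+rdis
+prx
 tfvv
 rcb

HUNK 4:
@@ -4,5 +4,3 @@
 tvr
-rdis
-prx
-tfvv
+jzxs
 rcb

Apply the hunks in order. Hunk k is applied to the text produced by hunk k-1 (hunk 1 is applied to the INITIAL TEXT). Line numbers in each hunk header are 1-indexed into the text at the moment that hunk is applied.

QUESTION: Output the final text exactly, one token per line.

Hunk 1: at line 3 remove [fgvs,obsh,ssmgv] add [koxzu] -> 8 lines: uzug nalz akt tvr koxzu nwow dyt siy
Hunk 2: at line 4 remove [nwow] add [vfojl,tfvv,rcb] -> 10 lines: uzug nalz akt tvr koxzu vfojl tfvv rcb dyt siy
Hunk 3: at line 3 remove [koxzu,vfojl] add [rdis,prx] -> 10 lines: uzug nalz akt tvr rdis prx tfvv rcb dyt siy
Hunk 4: at line 4 remove [rdis,prx,tfvv] add [jzxs] -> 8 lines: uzug nalz akt tvr jzxs rcb dyt siy

Answer: uzug
nalz
akt
tvr
jzxs
rcb
dyt
siy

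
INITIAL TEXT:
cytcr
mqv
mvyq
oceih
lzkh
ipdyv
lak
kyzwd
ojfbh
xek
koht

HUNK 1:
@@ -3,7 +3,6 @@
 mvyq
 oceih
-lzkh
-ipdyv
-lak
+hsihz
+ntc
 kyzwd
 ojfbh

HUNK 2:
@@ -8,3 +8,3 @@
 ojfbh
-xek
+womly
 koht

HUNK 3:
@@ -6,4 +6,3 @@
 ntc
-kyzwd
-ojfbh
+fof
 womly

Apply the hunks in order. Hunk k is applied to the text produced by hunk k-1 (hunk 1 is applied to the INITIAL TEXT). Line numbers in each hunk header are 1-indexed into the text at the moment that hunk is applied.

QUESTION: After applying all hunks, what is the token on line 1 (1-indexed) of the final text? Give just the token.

Answer: cytcr

Derivation:
Hunk 1: at line 3 remove [lzkh,ipdyv,lak] add [hsihz,ntc] -> 10 lines: cytcr mqv mvyq oceih hsihz ntc kyzwd ojfbh xek koht
Hunk 2: at line 8 remove [xek] add [womly] -> 10 lines: cytcr mqv mvyq oceih hsihz ntc kyzwd ojfbh womly koht
Hunk 3: at line 6 remove [kyzwd,ojfbh] add [fof] -> 9 lines: cytcr mqv mvyq oceih hsihz ntc fof womly koht
Final line 1: cytcr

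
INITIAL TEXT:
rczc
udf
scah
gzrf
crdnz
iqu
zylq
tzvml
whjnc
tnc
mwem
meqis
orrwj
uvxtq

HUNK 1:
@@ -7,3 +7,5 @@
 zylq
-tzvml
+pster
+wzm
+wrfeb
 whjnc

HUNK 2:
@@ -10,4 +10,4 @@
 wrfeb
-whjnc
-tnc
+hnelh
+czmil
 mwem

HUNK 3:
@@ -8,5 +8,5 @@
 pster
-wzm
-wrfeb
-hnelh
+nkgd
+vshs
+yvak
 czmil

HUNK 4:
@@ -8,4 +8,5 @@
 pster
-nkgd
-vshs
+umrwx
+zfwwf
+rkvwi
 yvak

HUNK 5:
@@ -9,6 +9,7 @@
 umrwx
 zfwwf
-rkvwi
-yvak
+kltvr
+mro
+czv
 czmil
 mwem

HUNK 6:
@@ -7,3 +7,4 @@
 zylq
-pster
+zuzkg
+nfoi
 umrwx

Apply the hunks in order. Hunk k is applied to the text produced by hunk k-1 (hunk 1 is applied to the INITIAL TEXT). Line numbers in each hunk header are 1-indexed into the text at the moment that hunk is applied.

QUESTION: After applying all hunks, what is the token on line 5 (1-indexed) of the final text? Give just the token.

Answer: crdnz

Derivation:
Hunk 1: at line 7 remove [tzvml] add [pster,wzm,wrfeb] -> 16 lines: rczc udf scah gzrf crdnz iqu zylq pster wzm wrfeb whjnc tnc mwem meqis orrwj uvxtq
Hunk 2: at line 10 remove [whjnc,tnc] add [hnelh,czmil] -> 16 lines: rczc udf scah gzrf crdnz iqu zylq pster wzm wrfeb hnelh czmil mwem meqis orrwj uvxtq
Hunk 3: at line 8 remove [wzm,wrfeb,hnelh] add [nkgd,vshs,yvak] -> 16 lines: rczc udf scah gzrf crdnz iqu zylq pster nkgd vshs yvak czmil mwem meqis orrwj uvxtq
Hunk 4: at line 8 remove [nkgd,vshs] add [umrwx,zfwwf,rkvwi] -> 17 lines: rczc udf scah gzrf crdnz iqu zylq pster umrwx zfwwf rkvwi yvak czmil mwem meqis orrwj uvxtq
Hunk 5: at line 9 remove [rkvwi,yvak] add [kltvr,mro,czv] -> 18 lines: rczc udf scah gzrf crdnz iqu zylq pster umrwx zfwwf kltvr mro czv czmil mwem meqis orrwj uvxtq
Hunk 6: at line 7 remove [pster] add [zuzkg,nfoi] -> 19 lines: rczc udf scah gzrf crdnz iqu zylq zuzkg nfoi umrwx zfwwf kltvr mro czv czmil mwem meqis orrwj uvxtq
Final line 5: crdnz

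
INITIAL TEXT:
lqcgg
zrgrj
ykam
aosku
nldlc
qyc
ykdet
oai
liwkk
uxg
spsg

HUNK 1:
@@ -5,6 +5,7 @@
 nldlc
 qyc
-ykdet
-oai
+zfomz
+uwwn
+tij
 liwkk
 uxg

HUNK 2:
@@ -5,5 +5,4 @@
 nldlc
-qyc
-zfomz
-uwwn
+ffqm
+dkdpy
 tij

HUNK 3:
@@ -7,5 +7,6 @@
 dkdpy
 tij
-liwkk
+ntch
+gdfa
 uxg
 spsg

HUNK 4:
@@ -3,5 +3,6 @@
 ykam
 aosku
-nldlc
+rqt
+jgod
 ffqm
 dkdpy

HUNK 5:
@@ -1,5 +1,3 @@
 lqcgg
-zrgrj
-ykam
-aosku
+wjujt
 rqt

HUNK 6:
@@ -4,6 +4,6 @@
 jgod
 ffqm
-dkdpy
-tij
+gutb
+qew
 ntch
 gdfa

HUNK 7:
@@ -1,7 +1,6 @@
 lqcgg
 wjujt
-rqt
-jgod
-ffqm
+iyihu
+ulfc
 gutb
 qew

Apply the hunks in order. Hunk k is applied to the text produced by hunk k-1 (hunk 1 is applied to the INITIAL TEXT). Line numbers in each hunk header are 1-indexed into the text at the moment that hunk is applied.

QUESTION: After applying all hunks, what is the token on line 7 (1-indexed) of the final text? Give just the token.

Hunk 1: at line 5 remove [ykdet,oai] add [zfomz,uwwn,tij] -> 12 lines: lqcgg zrgrj ykam aosku nldlc qyc zfomz uwwn tij liwkk uxg spsg
Hunk 2: at line 5 remove [qyc,zfomz,uwwn] add [ffqm,dkdpy] -> 11 lines: lqcgg zrgrj ykam aosku nldlc ffqm dkdpy tij liwkk uxg spsg
Hunk 3: at line 7 remove [liwkk] add [ntch,gdfa] -> 12 lines: lqcgg zrgrj ykam aosku nldlc ffqm dkdpy tij ntch gdfa uxg spsg
Hunk 4: at line 3 remove [nldlc] add [rqt,jgod] -> 13 lines: lqcgg zrgrj ykam aosku rqt jgod ffqm dkdpy tij ntch gdfa uxg spsg
Hunk 5: at line 1 remove [zrgrj,ykam,aosku] add [wjujt] -> 11 lines: lqcgg wjujt rqt jgod ffqm dkdpy tij ntch gdfa uxg spsg
Hunk 6: at line 4 remove [dkdpy,tij] add [gutb,qew] -> 11 lines: lqcgg wjujt rqt jgod ffqm gutb qew ntch gdfa uxg spsg
Hunk 7: at line 1 remove [rqt,jgod,ffqm] add [iyihu,ulfc] -> 10 lines: lqcgg wjujt iyihu ulfc gutb qew ntch gdfa uxg spsg
Final line 7: ntch

Answer: ntch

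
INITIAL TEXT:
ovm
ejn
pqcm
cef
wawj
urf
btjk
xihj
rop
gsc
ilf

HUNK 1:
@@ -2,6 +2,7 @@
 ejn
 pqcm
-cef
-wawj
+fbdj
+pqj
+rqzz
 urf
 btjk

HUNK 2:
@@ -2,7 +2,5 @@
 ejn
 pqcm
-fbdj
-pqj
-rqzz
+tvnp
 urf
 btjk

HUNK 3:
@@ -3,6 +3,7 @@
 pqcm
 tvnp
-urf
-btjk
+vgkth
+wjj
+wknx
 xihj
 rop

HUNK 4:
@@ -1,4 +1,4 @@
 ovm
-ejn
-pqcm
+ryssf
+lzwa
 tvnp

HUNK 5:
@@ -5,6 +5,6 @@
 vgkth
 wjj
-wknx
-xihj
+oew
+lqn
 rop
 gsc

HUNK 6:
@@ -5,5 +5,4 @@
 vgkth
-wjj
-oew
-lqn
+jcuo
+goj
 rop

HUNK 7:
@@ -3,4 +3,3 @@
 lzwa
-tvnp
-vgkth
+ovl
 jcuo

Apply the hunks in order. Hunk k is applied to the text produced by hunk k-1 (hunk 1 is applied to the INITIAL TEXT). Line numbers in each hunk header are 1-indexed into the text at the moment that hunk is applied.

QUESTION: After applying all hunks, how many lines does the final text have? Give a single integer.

Hunk 1: at line 2 remove [cef,wawj] add [fbdj,pqj,rqzz] -> 12 lines: ovm ejn pqcm fbdj pqj rqzz urf btjk xihj rop gsc ilf
Hunk 2: at line 2 remove [fbdj,pqj,rqzz] add [tvnp] -> 10 lines: ovm ejn pqcm tvnp urf btjk xihj rop gsc ilf
Hunk 3: at line 3 remove [urf,btjk] add [vgkth,wjj,wknx] -> 11 lines: ovm ejn pqcm tvnp vgkth wjj wknx xihj rop gsc ilf
Hunk 4: at line 1 remove [ejn,pqcm] add [ryssf,lzwa] -> 11 lines: ovm ryssf lzwa tvnp vgkth wjj wknx xihj rop gsc ilf
Hunk 5: at line 5 remove [wknx,xihj] add [oew,lqn] -> 11 lines: ovm ryssf lzwa tvnp vgkth wjj oew lqn rop gsc ilf
Hunk 6: at line 5 remove [wjj,oew,lqn] add [jcuo,goj] -> 10 lines: ovm ryssf lzwa tvnp vgkth jcuo goj rop gsc ilf
Hunk 7: at line 3 remove [tvnp,vgkth] add [ovl] -> 9 lines: ovm ryssf lzwa ovl jcuo goj rop gsc ilf
Final line count: 9

Answer: 9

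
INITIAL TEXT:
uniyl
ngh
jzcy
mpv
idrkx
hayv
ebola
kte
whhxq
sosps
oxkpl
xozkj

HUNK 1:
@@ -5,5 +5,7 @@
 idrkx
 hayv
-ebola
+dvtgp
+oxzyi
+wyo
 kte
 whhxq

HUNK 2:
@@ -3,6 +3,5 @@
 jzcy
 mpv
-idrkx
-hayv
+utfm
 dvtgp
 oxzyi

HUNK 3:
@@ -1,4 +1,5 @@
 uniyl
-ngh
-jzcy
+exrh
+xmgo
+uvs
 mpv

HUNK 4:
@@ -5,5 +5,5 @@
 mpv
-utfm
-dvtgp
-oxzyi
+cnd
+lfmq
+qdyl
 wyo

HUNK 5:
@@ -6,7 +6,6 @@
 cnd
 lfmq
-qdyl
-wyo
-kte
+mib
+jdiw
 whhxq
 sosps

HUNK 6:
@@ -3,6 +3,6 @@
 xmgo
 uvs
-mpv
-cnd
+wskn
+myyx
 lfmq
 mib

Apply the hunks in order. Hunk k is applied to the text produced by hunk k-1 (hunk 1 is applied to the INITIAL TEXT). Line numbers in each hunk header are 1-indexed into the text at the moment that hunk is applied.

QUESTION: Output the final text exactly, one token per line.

Answer: uniyl
exrh
xmgo
uvs
wskn
myyx
lfmq
mib
jdiw
whhxq
sosps
oxkpl
xozkj

Derivation:
Hunk 1: at line 5 remove [ebola] add [dvtgp,oxzyi,wyo] -> 14 lines: uniyl ngh jzcy mpv idrkx hayv dvtgp oxzyi wyo kte whhxq sosps oxkpl xozkj
Hunk 2: at line 3 remove [idrkx,hayv] add [utfm] -> 13 lines: uniyl ngh jzcy mpv utfm dvtgp oxzyi wyo kte whhxq sosps oxkpl xozkj
Hunk 3: at line 1 remove [ngh,jzcy] add [exrh,xmgo,uvs] -> 14 lines: uniyl exrh xmgo uvs mpv utfm dvtgp oxzyi wyo kte whhxq sosps oxkpl xozkj
Hunk 4: at line 5 remove [utfm,dvtgp,oxzyi] add [cnd,lfmq,qdyl] -> 14 lines: uniyl exrh xmgo uvs mpv cnd lfmq qdyl wyo kte whhxq sosps oxkpl xozkj
Hunk 5: at line 6 remove [qdyl,wyo,kte] add [mib,jdiw] -> 13 lines: uniyl exrh xmgo uvs mpv cnd lfmq mib jdiw whhxq sosps oxkpl xozkj
Hunk 6: at line 3 remove [mpv,cnd] add [wskn,myyx] -> 13 lines: uniyl exrh xmgo uvs wskn myyx lfmq mib jdiw whhxq sosps oxkpl xozkj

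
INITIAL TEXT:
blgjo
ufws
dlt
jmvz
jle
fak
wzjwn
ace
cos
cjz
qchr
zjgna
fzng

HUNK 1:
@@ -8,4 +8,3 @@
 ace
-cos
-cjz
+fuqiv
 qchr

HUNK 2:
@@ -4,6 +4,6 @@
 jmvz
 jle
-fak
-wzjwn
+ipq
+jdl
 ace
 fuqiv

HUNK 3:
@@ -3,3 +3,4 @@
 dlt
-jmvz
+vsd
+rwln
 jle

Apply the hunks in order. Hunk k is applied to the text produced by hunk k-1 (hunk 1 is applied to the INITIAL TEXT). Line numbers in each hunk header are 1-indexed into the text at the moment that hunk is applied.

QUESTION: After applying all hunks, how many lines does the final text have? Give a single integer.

Answer: 13

Derivation:
Hunk 1: at line 8 remove [cos,cjz] add [fuqiv] -> 12 lines: blgjo ufws dlt jmvz jle fak wzjwn ace fuqiv qchr zjgna fzng
Hunk 2: at line 4 remove [fak,wzjwn] add [ipq,jdl] -> 12 lines: blgjo ufws dlt jmvz jle ipq jdl ace fuqiv qchr zjgna fzng
Hunk 3: at line 3 remove [jmvz] add [vsd,rwln] -> 13 lines: blgjo ufws dlt vsd rwln jle ipq jdl ace fuqiv qchr zjgna fzng
Final line count: 13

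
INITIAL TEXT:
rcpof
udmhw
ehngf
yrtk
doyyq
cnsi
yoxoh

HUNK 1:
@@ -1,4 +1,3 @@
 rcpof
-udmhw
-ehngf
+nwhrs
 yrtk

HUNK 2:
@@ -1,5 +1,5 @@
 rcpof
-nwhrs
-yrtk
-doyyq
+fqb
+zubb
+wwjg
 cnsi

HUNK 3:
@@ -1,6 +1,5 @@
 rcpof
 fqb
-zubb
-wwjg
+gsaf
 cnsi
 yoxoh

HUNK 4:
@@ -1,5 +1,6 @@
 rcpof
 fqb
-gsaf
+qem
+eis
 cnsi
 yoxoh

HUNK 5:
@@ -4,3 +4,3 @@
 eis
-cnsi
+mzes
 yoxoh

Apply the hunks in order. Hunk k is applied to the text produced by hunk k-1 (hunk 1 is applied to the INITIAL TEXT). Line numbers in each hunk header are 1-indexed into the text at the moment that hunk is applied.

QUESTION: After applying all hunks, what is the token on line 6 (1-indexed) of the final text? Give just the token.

Answer: yoxoh

Derivation:
Hunk 1: at line 1 remove [udmhw,ehngf] add [nwhrs] -> 6 lines: rcpof nwhrs yrtk doyyq cnsi yoxoh
Hunk 2: at line 1 remove [nwhrs,yrtk,doyyq] add [fqb,zubb,wwjg] -> 6 lines: rcpof fqb zubb wwjg cnsi yoxoh
Hunk 3: at line 1 remove [zubb,wwjg] add [gsaf] -> 5 lines: rcpof fqb gsaf cnsi yoxoh
Hunk 4: at line 1 remove [gsaf] add [qem,eis] -> 6 lines: rcpof fqb qem eis cnsi yoxoh
Hunk 5: at line 4 remove [cnsi] add [mzes] -> 6 lines: rcpof fqb qem eis mzes yoxoh
Final line 6: yoxoh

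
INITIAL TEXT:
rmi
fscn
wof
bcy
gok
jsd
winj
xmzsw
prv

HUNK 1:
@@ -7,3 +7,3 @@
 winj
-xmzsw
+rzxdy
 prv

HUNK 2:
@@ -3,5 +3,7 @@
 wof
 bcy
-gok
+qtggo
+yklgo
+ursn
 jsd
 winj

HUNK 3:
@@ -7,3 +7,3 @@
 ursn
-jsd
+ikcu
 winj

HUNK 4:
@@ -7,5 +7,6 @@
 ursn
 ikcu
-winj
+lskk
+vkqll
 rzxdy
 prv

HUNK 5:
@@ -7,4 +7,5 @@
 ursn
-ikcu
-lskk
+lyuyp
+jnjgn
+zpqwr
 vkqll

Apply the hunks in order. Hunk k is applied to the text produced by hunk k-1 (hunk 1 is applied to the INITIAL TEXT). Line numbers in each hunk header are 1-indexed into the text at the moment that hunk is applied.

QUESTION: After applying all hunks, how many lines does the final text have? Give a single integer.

Hunk 1: at line 7 remove [xmzsw] add [rzxdy] -> 9 lines: rmi fscn wof bcy gok jsd winj rzxdy prv
Hunk 2: at line 3 remove [gok] add [qtggo,yklgo,ursn] -> 11 lines: rmi fscn wof bcy qtggo yklgo ursn jsd winj rzxdy prv
Hunk 3: at line 7 remove [jsd] add [ikcu] -> 11 lines: rmi fscn wof bcy qtggo yklgo ursn ikcu winj rzxdy prv
Hunk 4: at line 7 remove [winj] add [lskk,vkqll] -> 12 lines: rmi fscn wof bcy qtggo yklgo ursn ikcu lskk vkqll rzxdy prv
Hunk 5: at line 7 remove [ikcu,lskk] add [lyuyp,jnjgn,zpqwr] -> 13 lines: rmi fscn wof bcy qtggo yklgo ursn lyuyp jnjgn zpqwr vkqll rzxdy prv
Final line count: 13

Answer: 13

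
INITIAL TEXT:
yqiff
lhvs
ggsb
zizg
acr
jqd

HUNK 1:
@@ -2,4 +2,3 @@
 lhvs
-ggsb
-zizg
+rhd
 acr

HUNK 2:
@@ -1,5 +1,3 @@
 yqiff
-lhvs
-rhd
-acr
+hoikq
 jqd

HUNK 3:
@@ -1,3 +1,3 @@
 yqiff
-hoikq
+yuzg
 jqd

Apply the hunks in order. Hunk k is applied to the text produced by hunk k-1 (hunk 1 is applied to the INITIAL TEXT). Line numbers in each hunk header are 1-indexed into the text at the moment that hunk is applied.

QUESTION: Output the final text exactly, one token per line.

Answer: yqiff
yuzg
jqd

Derivation:
Hunk 1: at line 2 remove [ggsb,zizg] add [rhd] -> 5 lines: yqiff lhvs rhd acr jqd
Hunk 2: at line 1 remove [lhvs,rhd,acr] add [hoikq] -> 3 lines: yqiff hoikq jqd
Hunk 3: at line 1 remove [hoikq] add [yuzg] -> 3 lines: yqiff yuzg jqd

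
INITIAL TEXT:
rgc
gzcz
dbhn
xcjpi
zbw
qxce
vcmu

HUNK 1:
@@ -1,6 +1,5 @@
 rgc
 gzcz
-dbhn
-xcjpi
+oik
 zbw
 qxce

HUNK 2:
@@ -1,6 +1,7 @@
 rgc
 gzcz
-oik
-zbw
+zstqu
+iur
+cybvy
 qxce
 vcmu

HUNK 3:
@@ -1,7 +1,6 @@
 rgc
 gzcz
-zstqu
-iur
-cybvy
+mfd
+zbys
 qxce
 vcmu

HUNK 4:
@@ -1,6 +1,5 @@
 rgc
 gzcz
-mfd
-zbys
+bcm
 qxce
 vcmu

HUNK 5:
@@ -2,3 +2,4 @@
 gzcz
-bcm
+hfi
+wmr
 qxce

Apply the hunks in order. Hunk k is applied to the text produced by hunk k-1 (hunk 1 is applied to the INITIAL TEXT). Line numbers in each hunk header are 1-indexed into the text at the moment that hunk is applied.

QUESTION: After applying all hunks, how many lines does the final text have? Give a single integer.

Answer: 6

Derivation:
Hunk 1: at line 1 remove [dbhn,xcjpi] add [oik] -> 6 lines: rgc gzcz oik zbw qxce vcmu
Hunk 2: at line 1 remove [oik,zbw] add [zstqu,iur,cybvy] -> 7 lines: rgc gzcz zstqu iur cybvy qxce vcmu
Hunk 3: at line 1 remove [zstqu,iur,cybvy] add [mfd,zbys] -> 6 lines: rgc gzcz mfd zbys qxce vcmu
Hunk 4: at line 1 remove [mfd,zbys] add [bcm] -> 5 lines: rgc gzcz bcm qxce vcmu
Hunk 5: at line 2 remove [bcm] add [hfi,wmr] -> 6 lines: rgc gzcz hfi wmr qxce vcmu
Final line count: 6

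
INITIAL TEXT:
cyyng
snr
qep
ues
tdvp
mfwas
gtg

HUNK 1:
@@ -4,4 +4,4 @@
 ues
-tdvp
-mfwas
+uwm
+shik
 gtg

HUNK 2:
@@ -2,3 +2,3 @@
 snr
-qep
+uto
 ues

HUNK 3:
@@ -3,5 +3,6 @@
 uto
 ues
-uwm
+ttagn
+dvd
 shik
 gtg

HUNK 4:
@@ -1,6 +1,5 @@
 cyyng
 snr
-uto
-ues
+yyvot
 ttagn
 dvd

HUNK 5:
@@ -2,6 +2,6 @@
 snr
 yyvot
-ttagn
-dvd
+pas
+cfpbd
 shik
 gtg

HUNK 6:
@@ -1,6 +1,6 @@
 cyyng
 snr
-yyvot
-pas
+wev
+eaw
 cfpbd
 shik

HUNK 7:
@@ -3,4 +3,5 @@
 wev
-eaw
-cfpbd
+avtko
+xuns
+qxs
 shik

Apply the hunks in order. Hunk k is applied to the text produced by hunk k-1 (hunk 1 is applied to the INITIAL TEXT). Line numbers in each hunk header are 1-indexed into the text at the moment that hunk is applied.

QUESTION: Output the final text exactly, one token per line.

Hunk 1: at line 4 remove [tdvp,mfwas] add [uwm,shik] -> 7 lines: cyyng snr qep ues uwm shik gtg
Hunk 2: at line 2 remove [qep] add [uto] -> 7 lines: cyyng snr uto ues uwm shik gtg
Hunk 3: at line 3 remove [uwm] add [ttagn,dvd] -> 8 lines: cyyng snr uto ues ttagn dvd shik gtg
Hunk 4: at line 1 remove [uto,ues] add [yyvot] -> 7 lines: cyyng snr yyvot ttagn dvd shik gtg
Hunk 5: at line 2 remove [ttagn,dvd] add [pas,cfpbd] -> 7 lines: cyyng snr yyvot pas cfpbd shik gtg
Hunk 6: at line 1 remove [yyvot,pas] add [wev,eaw] -> 7 lines: cyyng snr wev eaw cfpbd shik gtg
Hunk 7: at line 3 remove [eaw,cfpbd] add [avtko,xuns,qxs] -> 8 lines: cyyng snr wev avtko xuns qxs shik gtg

Answer: cyyng
snr
wev
avtko
xuns
qxs
shik
gtg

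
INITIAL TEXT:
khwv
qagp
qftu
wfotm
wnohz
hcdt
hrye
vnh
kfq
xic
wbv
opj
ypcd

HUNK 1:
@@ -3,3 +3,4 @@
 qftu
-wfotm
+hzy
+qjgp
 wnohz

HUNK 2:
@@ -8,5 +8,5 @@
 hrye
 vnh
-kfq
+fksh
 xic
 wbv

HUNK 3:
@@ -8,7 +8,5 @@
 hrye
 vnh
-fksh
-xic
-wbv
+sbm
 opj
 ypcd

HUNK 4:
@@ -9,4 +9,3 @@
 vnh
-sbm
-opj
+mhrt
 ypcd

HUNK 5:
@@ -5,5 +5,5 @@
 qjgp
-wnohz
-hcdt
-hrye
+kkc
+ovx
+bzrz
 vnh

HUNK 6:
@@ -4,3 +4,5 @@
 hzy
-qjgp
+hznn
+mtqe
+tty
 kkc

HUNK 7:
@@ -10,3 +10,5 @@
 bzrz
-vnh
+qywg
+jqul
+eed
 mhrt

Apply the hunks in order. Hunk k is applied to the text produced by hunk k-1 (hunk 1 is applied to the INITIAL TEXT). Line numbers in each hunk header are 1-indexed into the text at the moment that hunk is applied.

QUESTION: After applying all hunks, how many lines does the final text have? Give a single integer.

Answer: 15

Derivation:
Hunk 1: at line 3 remove [wfotm] add [hzy,qjgp] -> 14 lines: khwv qagp qftu hzy qjgp wnohz hcdt hrye vnh kfq xic wbv opj ypcd
Hunk 2: at line 8 remove [kfq] add [fksh] -> 14 lines: khwv qagp qftu hzy qjgp wnohz hcdt hrye vnh fksh xic wbv opj ypcd
Hunk 3: at line 8 remove [fksh,xic,wbv] add [sbm] -> 12 lines: khwv qagp qftu hzy qjgp wnohz hcdt hrye vnh sbm opj ypcd
Hunk 4: at line 9 remove [sbm,opj] add [mhrt] -> 11 lines: khwv qagp qftu hzy qjgp wnohz hcdt hrye vnh mhrt ypcd
Hunk 5: at line 5 remove [wnohz,hcdt,hrye] add [kkc,ovx,bzrz] -> 11 lines: khwv qagp qftu hzy qjgp kkc ovx bzrz vnh mhrt ypcd
Hunk 6: at line 4 remove [qjgp] add [hznn,mtqe,tty] -> 13 lines: khwv qagp qftu hzy hznn mtqe tty kkc ovx bzrz vnh mhrt ypcd
Hunk 7: at line 10 remove [vnh] add [qywg,jqul,eed] -> 15 lines: khwv qagp qftu hzy hznn mtqe tty kkc ovx bzrz qywg jqul eed mhrt ypcd
Final line count: 15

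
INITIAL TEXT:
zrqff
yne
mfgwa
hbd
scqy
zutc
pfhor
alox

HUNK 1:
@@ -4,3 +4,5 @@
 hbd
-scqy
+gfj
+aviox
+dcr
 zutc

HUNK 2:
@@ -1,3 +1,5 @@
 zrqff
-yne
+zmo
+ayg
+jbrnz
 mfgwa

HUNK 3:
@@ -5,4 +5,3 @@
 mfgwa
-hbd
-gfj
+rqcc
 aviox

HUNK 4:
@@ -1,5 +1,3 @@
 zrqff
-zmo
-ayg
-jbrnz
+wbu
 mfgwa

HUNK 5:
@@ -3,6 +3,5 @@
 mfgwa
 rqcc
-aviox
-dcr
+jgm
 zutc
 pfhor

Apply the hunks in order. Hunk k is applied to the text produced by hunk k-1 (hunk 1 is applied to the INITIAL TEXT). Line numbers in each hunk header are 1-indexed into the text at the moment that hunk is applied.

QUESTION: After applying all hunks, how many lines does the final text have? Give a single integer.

Answer: 8

Derivation:
Hunk 1: at line 4 remove [scqy] add [gfj,aviox,dcr] -> 10 lines: zrqff yne mfgwa hbd gfj aviox dcr zutc pfhor alox
Hunk 2: at line 1 remove [yne] add [zmo,ayg,jbrnz] -> 12 lines: zrqff zmo ayg jbrnz mfgwa hbd gfj aviox dcr zutc pfhor alox
Hunk 3: at line 5 remove [hbd,gfj] add [rqcc] -> 11 lines: zrqff zmo ayg jbrnz mfgwa rqcc aviox dcr zutc pfhor alox
Hunk 4: at line 1 remove [zmo,ayg,jbrnz] add [wbu] -> 9 lines: zrqff wbu mfgwa rqcc aviox dcr zutc pfhor alox
Hunk 5: at line 3 remove [aviox,dcr] add [jgm] -> 8 lines: zrqff wbu mfgwa rqcc jgm zutc pfhor alox
Final line count: 8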